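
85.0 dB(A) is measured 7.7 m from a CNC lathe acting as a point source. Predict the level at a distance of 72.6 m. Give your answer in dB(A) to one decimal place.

65.5 dB(A)

For a point source, L₂ = L₁ − 20·log₁₀(r₂/r₁).
L₂ = 85.0 − 20·log₁₀(72.6/7.7) = 85.0 − 19.489 = 65.51 dB(A).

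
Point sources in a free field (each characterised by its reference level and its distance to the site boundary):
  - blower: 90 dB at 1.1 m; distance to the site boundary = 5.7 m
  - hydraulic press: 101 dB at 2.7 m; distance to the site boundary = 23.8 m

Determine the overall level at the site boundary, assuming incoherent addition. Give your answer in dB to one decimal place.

83.0 dB

Apply inverse-square spreading to bring every level to the receiver, then sum 10^(L/10).
blower: 90 − 20·log₁₀(5.7/1.1) = 90 − 14.29 = 75.71 dB.
hydraulic press: 101 − 20·log₁₀(23.8/2.7) = 101 − 18.90 = 82.10 dB.
Σ 10^(L/10) = 1.993e+08 → L_total = 10·log₁₀(1.993e+08) = 82.99 dB.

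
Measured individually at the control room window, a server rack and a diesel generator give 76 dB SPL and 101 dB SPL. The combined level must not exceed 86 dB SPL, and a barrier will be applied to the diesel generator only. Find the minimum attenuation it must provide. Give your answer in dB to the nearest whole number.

15 dB

Everything except the diesel generator sums to 10^(76/10) = 3.981e+07 in linear terms, 76.00 dB SPL.
The limit corresponds to 10^(86/10) = 3.981e+08; subtracting the fixed part leaves 3.583e+08 for the diesel generator, i.e. 85.54 dB SPL.
Required insertion loss = 101 − 85.54 = 15.46 dB.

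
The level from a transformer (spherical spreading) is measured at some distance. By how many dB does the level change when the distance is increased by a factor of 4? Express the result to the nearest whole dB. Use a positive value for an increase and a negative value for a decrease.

Point-source spreading: ΔL = −20·log₁₀(r₂/r₁).
ΔL = −20·log₁₀(4) = -12.04 dB.

-12 dB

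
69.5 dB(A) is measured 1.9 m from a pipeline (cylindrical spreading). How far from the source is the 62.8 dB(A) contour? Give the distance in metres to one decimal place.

The 6.7 dB drop corresponds to a distance ratio of 10^(6.7/10) for a line source.
r₂ = 1.9·10^((69.5−62.8)/10) = 1.9·10^(6.7/10) = 8.89 m.

8.9 m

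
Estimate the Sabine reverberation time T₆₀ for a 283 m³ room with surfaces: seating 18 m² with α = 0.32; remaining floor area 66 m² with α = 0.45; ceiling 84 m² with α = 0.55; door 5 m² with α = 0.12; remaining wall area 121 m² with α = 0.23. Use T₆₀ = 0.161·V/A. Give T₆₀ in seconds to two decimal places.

0.41 s

A = Σ Sᵢαᵢ = 18·0.32 + 66·0.45 + 84·0.55 + 5·0.12 + 121·0.23 = 110.09 m².
T₆₀ = 0.161 × 283 / 110.09 = 0.414 s.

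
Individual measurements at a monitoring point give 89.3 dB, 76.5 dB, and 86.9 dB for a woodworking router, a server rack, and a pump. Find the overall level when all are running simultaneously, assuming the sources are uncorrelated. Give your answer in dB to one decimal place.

91.4 dB

For uncorrelated sources the intensities add, so convert each level to linear form, sum, and take 10·log₁₀ of the total.
Σ 10^(L/10) = 10^(89.3/10) + 10^(76.5/10) + 10^(86.9/10) = 1.386e+09.
L_total = 10·log₁₀(1.386e+09) = 91.42 dB.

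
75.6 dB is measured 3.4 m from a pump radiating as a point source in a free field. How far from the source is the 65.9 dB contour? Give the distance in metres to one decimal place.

10.4 m

Point-source spreading drops the level by 20·log₁₀(r₂/r₁); inverting, r₂/r₁ = 10^(ΔL/20).
r₂ = 3.4·10^((75.6−65.9)/20) = 3.4·10^(9.7/20) = 10.39 m.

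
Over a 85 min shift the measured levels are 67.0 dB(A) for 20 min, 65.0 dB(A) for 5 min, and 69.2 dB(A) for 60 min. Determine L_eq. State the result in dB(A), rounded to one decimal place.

The energy average is taken in the linear domain: L_eq = 10·log₁₀[(Σ tᵢ·10^(Lᵢ/10))/T], T = 85 min.
Σ tᵢ·10^(Lᵢ/10) = 20·10^(67.0/10) + 5·10^(65.0/10) + 60·10^(69.2/10) = 6.151e+08.
L_eq = 10·log₁₀(6.151e+08/85) = 68.60 dB(A).

68.6 dB(A)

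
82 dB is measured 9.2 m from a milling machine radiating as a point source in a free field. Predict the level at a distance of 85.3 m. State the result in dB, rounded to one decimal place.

For a point source, L₂ = L₁ − 20·log₁₀(r₂/r₁).
L₂ = 82 − 20·log₁₀(85.3/9.2) = 82 − 19.343 = 62.66 dB.

62.7 dB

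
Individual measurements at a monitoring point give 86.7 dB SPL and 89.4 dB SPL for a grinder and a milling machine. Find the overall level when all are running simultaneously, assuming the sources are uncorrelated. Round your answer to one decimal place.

91.3 dB SPL

Incoherent sources combine by intensity addition: L_total = 10·log₁₀(Σ 10^(L_i/10)).
Σ 10^(L/10) = 10^(86.7/10) + 10^(89.4/10) = 1.339e+09.
L_total = 10·log₁₀(1.339e+09) = 91.27 dB SPL.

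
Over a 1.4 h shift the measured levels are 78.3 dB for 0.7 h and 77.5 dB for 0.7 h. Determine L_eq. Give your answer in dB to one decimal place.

L_eq = 10·log₁₀[(1/T)·Σ tᵢ·10^(Lᵢ/10)] with T = 1.4 h.
Σ tᵢ·10^(Lᵢ/10) = 0.7·10^(78.3/10) + 0.7·10^(77.5/10) = 8.669e+07.
L_eq = 10·log₁₀(8.669e+07/1.4) = 77.92 dB.

77.9 dB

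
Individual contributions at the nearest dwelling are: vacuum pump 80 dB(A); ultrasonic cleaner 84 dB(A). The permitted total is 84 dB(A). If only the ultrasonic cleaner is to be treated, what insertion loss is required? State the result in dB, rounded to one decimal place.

2.2 dB

The untreated sources together contribute 10^(80/10) = 1.000e+08, i.e. 80.00 dB(A).
The limit corresponds to 10^(84/10) = 2.512e+08; subtracting the fixed part leaves 1.512e+08 for the ultrasonic cleaner, i.e. 81.80 dB(A).
Required insertion loss = 84 − 81.80 = 2.20 dB.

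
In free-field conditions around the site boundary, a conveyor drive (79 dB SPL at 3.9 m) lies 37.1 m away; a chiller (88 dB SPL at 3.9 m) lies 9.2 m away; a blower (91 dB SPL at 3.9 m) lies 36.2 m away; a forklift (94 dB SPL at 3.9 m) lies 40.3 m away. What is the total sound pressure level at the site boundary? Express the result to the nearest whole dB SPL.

Apply inverse-square spreading to bring every level to the receiver, then sum 10^(L/10).
conveyor drive: 79 − 20·log₁₀(37.1/3.9) = 79 − 19.57 = 59.43 dB SPL.
chiller: 88 − 20·log₁₀(9.2/3.9) = 88 − 7.45 = 80.55 dB SPL.
blower: 91 − 20·log₁₀(36.2/3.9) = 91 − 19.35 = 71.65 dB SPL.
forklift: 94 − 20·log₁₀(40.3/3.9) = 94 − 20.28 = 73.72 dB SPL.
Σ 10^(L/10) = 1.524e+08 → L_total = 10·log₁₀(1.524e+08) = 81.83 dB SPL.

82 dB SPL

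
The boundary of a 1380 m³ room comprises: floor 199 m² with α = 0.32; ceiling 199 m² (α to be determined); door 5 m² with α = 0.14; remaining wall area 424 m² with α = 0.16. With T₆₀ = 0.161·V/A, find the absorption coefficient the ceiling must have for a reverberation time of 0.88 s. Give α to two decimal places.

0.60

A = 0.161·V/T₆₀ = 0.161·1380/0.88 = 252.48 m² sabins.
Absorption from the other surfaces = 199·0.32 + 5·0.14 + 424·0.16 = 132.22 m², so the ceiling must supply 120.26 m² over 199 m².
α = 120.26/199 = 0.604.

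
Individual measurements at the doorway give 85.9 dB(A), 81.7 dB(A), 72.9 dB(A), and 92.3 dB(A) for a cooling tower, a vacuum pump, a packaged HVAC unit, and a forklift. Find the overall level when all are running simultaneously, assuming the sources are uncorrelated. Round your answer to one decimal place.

93.5 dB(A)

For uncorrelated sources the intensities add, so convert each level to linear form, sum, and take 10·log₁₀ of the total.
Σ 10^(L/10) = 10^(85.9/10) + 10^(81.7/10) + 10^(72.9/10) + 10^(92.3/10) = 2.255e+09.
L_total = 10·log₁₀(2.255e+09) = 93.53 dB(A).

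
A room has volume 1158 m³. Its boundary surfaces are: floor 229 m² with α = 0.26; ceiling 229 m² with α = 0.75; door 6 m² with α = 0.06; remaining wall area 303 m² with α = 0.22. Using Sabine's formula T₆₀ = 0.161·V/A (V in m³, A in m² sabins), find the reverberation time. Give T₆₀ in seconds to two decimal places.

Total absorption A = 229·0.26 + 229·0.75 + 6·0.06 + 303·0.22 = 298.31 m² sabins.
T₆₀ = 0.161 × 1158 / 298.31 = 0.625 s.

0.62 s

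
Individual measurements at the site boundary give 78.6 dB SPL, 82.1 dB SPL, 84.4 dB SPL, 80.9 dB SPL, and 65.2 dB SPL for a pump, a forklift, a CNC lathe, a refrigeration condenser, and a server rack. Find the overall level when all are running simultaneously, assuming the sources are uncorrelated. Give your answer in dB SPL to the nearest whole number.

88 dB SPL

For uncorrelated sources the intensities add, so convert each level to linear form, sum, and take 10·log₁₀ of the total.
Σ 10^(L/10) = 10^(78.6/10) + 10^(82.1/10) + 10^(84.4/10) + 10^(80.9/10) + 10^(65.2/10) = 6.364e+08.
L_total = 10·log₁₀(6.364e+08) = 88.04 dB SPL.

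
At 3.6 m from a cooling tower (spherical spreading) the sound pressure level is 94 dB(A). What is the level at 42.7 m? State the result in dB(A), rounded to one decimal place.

72.5 dB(A)

Point-source attenuation: ΔL = 20·log₁₀(r₂/r₁) = 20·log₁₀(42.7/3.6) = 21.483 dB.
L₂ = 94 − 20·log₁₀(42.7/3.6) = 94 − 21.483 = 72.52 dB(A).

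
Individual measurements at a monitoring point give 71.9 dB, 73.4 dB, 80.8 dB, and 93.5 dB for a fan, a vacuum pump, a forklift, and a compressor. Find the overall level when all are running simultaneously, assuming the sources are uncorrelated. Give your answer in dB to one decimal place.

Incoherent sources combine by intensity addition: L_total = 10·log₁₀(Σ 10^(L_i/10)).
Σ 10^(L/10) = 10^(71.9/10) + 10^(73.4/10) + 10^(80.8/10) + 10^(93.5/10) = 2.396e+09.
L_total = 10·log₁₀(2.396e+09) = 93.80 dB.

93.8 dB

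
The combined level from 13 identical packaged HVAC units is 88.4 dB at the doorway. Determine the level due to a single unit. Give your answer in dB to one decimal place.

For N identical incoherent sources L_total = L₁ + 10·log₁₀ N, so L₁ = 88.4 − 10·log₁₀(13) = 88.4 − 11.139.

77.3 dB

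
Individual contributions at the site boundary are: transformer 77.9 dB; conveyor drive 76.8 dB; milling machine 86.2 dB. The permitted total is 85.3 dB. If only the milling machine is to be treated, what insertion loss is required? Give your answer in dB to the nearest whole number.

3 dB

Everything except the milling machine sums to 10^(77.9/10) + 10^(76.8/10) = 1.095e+08 in linear terms, 80.40 dB.
The limit corresponds to 10^(85.3/10) = 3.388e+08; subtracting the fixed part leaves 2.293e+08 for the milling machine, i.e. 83.60 dB.
So the milling machine must be reduced from 86.2 to 83.60 dB: IL = 2.60 dB.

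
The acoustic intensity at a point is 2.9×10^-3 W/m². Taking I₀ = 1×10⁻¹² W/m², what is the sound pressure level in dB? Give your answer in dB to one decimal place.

Dividing by I₀ shifts the exponent by 12: I/I₀ = 2.9×10^9.
L = 10·(0.4624 + 9) = 94.62 dB.

94.6 dB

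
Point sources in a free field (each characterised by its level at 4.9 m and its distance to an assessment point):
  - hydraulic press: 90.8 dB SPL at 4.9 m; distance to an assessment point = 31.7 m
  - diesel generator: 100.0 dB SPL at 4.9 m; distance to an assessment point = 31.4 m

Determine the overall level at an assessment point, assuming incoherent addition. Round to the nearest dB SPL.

Propagate each source to the receiver with L = L_ref − 20·log₁₀(r/r_ref), then add intensities.
hydraulic press: 90.8 − 20·log₁₀(31.7/4.9) = 90.8 − 16.22 = 74.58 dB SPL.
diesel generator: 100.0 − 20·log₁₀(31.4/4.9) = 100.0 − 16.13 = 83.87 dB SPL.
Σ 10^(L/10) = 2.722e+08 → L_total = 10·log₁₀(2.722e+08) = 84.35 dB SPL.

84 dB SPL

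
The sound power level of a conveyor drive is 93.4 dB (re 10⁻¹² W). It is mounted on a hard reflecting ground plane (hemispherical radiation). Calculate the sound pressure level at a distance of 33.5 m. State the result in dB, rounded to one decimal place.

Free-field hemispherical radiation: L_p = L_w − 10·log₁₀(2π·r²), r = 33.5 m.
2π·r² = 7051 m², 10·log₁₀ of that is 38.483 dB.
L_p = 93.4 − 38.483 = 54.92 dB.

54.9 dB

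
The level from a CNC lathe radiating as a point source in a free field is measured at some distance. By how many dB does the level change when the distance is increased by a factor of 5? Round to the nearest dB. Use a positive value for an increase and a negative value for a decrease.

-14 dB

A point source loses 6 dB per doubling of distance; generally ΔL = −20·log₁₀(r₂/r₁).
ΔL = −20·log₁₀(5) = -13.98 dB.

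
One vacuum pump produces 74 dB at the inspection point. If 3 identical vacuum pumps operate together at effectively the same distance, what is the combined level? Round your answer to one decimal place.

With 3 equal, uncorrelated contributions the intensity is 3× that of one unit, giving a rise of 10·log₁₀ 3.
L_total = 74 + 10·log₁₀(3) = 74 + 4.771 = 78.77 dB.

78.8 dB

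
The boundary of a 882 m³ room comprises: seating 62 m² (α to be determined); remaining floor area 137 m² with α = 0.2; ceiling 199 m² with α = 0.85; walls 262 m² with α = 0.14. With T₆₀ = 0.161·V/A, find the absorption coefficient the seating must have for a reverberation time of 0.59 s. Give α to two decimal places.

From T₆₀ = 0.161·V/A, the target T₆₀ = 0.59 s needs A = 0.161·882/0.59 = 240.68 m².
Absorption from the other surfaces = 137·0.2 + 199·0.85 + 262·0.14 = 233.23 m², so the seating must supply 7.45 m² over 62 m².
α = 7.45/62 = 0.120.

0.12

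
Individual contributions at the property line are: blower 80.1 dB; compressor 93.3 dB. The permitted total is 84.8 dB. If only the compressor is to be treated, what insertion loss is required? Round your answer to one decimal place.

Everything except the compressor sums to 10^(80.1/10) = 1.023e+08 in linear terms, 80.10 dB.
To meet 84.8 dB overall, the treated compressor may contribute at most 10^(84.8/10) − 1.023e+08 = 1.997e+08, i.e. 83.00 dB.
Required insertion loss = 93.3 − 83.00 = 10.30 dB.

10.3 dB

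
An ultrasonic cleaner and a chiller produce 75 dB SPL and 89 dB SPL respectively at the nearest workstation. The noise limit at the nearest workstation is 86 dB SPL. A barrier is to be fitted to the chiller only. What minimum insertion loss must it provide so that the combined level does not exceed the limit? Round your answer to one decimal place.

3.4 dB

Fixed contribution from the other source: Σ 10^(L/10) = 10^(75/10) = 3.162e+07 (75.00 dB SPL).
To meet 86 dB SPL overall, the treated chiller may contribute at most 10^(86/10) − 3.162e+07 = 3.665e+08, i.e. 85.64 dB SPL.
So the chiller must be reduced from 89 to 85.64 dB SPL: IL = 3.36 dB.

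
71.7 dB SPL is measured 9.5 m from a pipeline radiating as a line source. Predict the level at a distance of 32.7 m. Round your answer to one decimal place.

For a line source, L₂ = L₁ − 10·log₁₀(r₂/r₁).
L₂ = 71.7 − 10·log₁₀(32.7/9.5) = 71.7 − 5.368 = 66.33 dB SPL.

66.3 dB SPL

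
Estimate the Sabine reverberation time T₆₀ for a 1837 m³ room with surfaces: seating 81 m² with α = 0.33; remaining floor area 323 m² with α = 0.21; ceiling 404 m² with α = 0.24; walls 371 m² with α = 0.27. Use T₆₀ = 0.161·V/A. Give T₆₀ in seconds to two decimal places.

1.01 s

Summing Sᵢαᵢ: 81·0.33 + 323·0.21 + 404·0.24 + 371·0.27 = 291.69 m².
T₆₀ = 0.161 × 1837 / 291.69 = 1.014 s.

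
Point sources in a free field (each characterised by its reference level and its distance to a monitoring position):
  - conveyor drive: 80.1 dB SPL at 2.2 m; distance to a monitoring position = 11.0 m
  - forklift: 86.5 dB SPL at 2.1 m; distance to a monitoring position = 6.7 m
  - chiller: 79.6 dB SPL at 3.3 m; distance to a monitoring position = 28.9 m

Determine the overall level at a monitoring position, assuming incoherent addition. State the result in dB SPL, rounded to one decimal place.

Propagate each source to the receiver with L = L_ref − 20·log₁₀(r/r_ref), then add intensities.
conveyor drive: 80.1 − 20·log₁₀(11.0/2.2) = 80.1 − 13.98 = 66.12 dB SPL.
forklift: 86.5 − 20·log₁₀(6.7/2.1) = 86.5 − 10.08 = 76.42 dB SPL.
chiller: 79.6 − 20·log₁₀(28.9/3.3) = 79.6 − 18.85 = 60.75 dB SPL.
Σ 10^(L/10) = 4.916e+07 → L_total = 10·log₁₀(4.916e+07) = 76.92 dB SPL.

76.9 dB SPL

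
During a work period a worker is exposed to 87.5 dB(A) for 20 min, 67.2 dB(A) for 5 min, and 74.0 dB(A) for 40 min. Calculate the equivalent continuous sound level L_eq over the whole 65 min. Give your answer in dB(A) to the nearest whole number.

83 dB(A)

Weight each interval's intensity by its duration and average over T = 65 min:
Σ tᵢ·10^(Lᵢ/10) = 20·10^(87.5/10) + 5·10^(67.2/10) + 40·10^(74.0/10) = 1.228e+10.
L_eq = 10·log₁₀(1.228e+10/65) = 82.76 dB(A).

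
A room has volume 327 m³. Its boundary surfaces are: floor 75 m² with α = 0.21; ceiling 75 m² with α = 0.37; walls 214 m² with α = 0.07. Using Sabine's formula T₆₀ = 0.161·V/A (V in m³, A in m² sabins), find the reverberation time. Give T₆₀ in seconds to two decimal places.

A = Σ Sᵢαᵢ = 75·0.21 + 75·0.37 + 214·0.07 = 58.48 m².
T₆₀ = 0.161 × 327 / 58.48 = 0.900 s.

0.90 s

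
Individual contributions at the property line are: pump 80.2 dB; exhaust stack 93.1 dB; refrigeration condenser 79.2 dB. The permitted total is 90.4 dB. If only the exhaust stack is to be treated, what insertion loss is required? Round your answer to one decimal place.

3.5 dB

The untreated sources together contribute 10^(80.2/10) + 10^(79.2/10) = 1.879e+08, i.e. 82.74 dB.
To meet 90.4 dB overall, the treated exhaust stack may contribute at most 10^(90.4/10) − 1.879e+08 = 9.086e+08, i.e. 89.58 dB.
So the exhaust stack must be reduced from 93.1 to 89.58 dB: IL = 3.52 dB.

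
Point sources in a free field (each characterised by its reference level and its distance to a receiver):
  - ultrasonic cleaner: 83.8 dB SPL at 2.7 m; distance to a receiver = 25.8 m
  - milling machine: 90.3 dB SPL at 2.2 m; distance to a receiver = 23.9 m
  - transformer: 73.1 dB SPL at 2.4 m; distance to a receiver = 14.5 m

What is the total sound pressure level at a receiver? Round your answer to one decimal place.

70.9 dB SPL

Propagate each source to the receiver with L = L_ref − 20·log₁₀(r/r_ref), then add intensities.
ultrasonic cleaner: 83.8 − 20·log₁₀(25.8/2.7) = 83.8 − 19.61 = 64.19 dB SPL.
milling machine: 90.3 − 20·log₁₀(23.9/2.2) = 90.3 − 20.72 = 69.58 dB SPL.
transformer: 73.1 − 20·log₁₀(14.5/2.4) = 73.1 − 15.62 = 57.48 dB SPL.
Σ 10^(L/10) = 1.227e+07 → L_total = 10·log₁₀(1.227e+07) = 70.89 dB SPL.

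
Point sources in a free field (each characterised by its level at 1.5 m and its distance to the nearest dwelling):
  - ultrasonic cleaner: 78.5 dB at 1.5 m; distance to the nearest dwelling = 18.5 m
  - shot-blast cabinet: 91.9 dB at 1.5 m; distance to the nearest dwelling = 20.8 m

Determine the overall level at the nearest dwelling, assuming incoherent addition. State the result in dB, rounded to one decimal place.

Apply inverse-square spreading to bring every level to the receiver, then sum 10^(L/10).
ultrasonic cleaner: 78.5 − 20·log₁₀(18.5/1.5) = 78.5 − 21.82 = 56.68 dB.
shot-blast cabinet: 91.9 − 20·log₁₀(20.8/1.5) = 91.9 − 22.84 = 69.06 dB.
Σ 10^(L/10) = 8.520e+06 → L_total = 10·log₁₀(8.520e+06) = 69.30 dB.

69.3 dB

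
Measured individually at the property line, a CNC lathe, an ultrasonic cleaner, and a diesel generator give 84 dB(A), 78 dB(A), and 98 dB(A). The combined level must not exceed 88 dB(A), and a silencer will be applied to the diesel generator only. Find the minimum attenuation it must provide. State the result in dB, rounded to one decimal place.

Everything except the diesel generator sums to 10^(84/10) + 10^(78/10) = 3.143e+08 in linear terms, 84.97 dB(A).
The limit corresponds to 10^(88/10) = 6.310e+08; subtracting the fixed part leaves 3.167e+08 for the diesel generator, i.e. 85.01 dB(A).
So the diesel generator must be reduced from 98 to 85.01 dB(A): IL = 12.99 dB.

13.0 dB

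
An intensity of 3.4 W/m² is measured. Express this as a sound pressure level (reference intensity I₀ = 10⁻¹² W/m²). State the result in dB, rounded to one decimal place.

L = 10·log₁₀(I/I₀) = 10·log₁₀(3.4/10⁻¹²) = 10·log₁₀(3.4×10^12).
L = 10·(0.5315 + 12) = 125.31 dB.

125.3 dB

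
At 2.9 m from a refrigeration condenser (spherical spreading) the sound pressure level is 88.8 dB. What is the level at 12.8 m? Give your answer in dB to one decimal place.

Spherical spreading from a point source gives a 20·log₁₀(r₂/r₁) drop.
L₂ = 88.8 − 20·log₁₀(12.8/2.9) = 88.8 − 12.896 = 75.90 dB.

75.9 dB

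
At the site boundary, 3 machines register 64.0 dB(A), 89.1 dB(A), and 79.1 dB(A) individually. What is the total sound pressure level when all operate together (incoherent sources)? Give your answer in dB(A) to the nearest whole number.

For uncorrelated sources the intensities add, so convert each level to linear form, sum, and take 10·log₁₀ of the total.
Σ 10^(L/10) = 10^(64.0/10) + 10^(89.1/10) + 10^(79.1/10) = 8.966e+08.
L_total = 10·log₁₀(8.966e+08) = 89.53 dB(A).

90 dB(A)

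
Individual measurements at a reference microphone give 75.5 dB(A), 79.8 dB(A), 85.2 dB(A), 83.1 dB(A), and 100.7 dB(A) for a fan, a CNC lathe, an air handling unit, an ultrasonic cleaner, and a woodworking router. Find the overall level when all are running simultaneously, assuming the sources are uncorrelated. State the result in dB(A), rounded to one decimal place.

100.9 dB(A)

For uncorrelated sources the intensities add, so convert each level to linear form, sum, and take 10·log₁₀ of the total.
Σ 10^(L/10) = 10^(75.5/10) + 10^(79.8/10) + 10^(85.2/10) + 10^(83.1/10) + 10^(100.7/10) = 1.242e+10.
L_total = 10·log₁₀(1.242e+10) = 100.94 dB(A).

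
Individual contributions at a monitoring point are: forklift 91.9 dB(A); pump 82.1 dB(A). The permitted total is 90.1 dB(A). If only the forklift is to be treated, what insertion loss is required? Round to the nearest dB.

Everything except the forklift sums to 10^(82.1/10) = 1.622e+08 in linear terms, 82.10 dB(A).
To meet 90.1 dB(A) overall, the treated forklift may contribute at most 10^(90.1/10) − 1.622e+08 = 8.611e+08, i.e. 89.35 dB(A).
Required insertion loss = 91.9 − 89.35 = 2.55 dB.

3 dB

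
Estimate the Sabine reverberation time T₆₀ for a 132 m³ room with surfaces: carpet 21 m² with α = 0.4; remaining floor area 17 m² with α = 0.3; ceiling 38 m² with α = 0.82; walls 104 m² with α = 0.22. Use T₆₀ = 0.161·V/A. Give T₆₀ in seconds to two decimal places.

A = Σ Sᵢαᵢ = 21·0.4 + 17·0.3 + 38·0.82 + 104·0.22 = 67.54 m².
T₆₀ = 0.161·V/A = 0.161·132/67.54 = 0.315 s.

0.31 s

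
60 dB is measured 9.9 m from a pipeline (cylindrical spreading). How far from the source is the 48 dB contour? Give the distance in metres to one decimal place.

The 12.0 dB drop corresponds to a distance ratio of 10^(12.0/10) for a line source.
r₂ = 9.9·10^((60−48)/10) = 9.9·10^(12.0/10) = 156.90 m.

156.9 m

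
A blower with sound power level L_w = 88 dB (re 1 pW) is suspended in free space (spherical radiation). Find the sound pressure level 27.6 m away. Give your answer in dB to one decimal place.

The power spreads over a sphere of area 4π·r², so L_p = L_w − 10·log₁₀(4π·r²).
4π·r² = 9573 m², 10·log₁₀ of that is 39.810 dB.
L_p = 88 − 39.810 = 48.19 dB.

48.2 dB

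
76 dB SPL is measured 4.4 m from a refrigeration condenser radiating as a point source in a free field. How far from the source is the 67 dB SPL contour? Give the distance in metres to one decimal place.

12.4 m

Point-source spreading drops the level by 20·log₁₀(r₂/r₁); inverting, r₂/r₁ = 10^(ΔL/20).
r₂ = 4.4·10^((76−67)/20) = 4.4·10^(9.0/20) = 12.40 m.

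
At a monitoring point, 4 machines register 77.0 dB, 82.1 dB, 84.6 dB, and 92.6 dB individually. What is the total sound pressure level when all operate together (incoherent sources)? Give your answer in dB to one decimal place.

For uncorrelated sources the intensities add, so convert each level to linear form, sum, and take 10·log₁₀ of the total.
Σ 10^(L/10) = 10^(77.0/10) + 10^(82.1/10) + 10^(84.6/10) + 10^(92.6/10) = 2.320e+09.
L_total = 10·log₁₀(2.320e+09) = 93.66 dB.

93.7 dB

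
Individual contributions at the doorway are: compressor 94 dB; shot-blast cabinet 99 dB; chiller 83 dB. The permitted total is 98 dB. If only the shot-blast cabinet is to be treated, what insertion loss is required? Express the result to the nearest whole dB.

3 dB

Everything except the shot-blast cabinet sums to 10^(94/10) + 10^(83/10) = 2.711e+09 in linear terms, 94.33 dB.
The limit corresponds to 10^(98/10) = 6.310e+09; subtracting the fixed part leaves 3.598e+09 for the shot-blast cabinet, i.e. 95.56 dB.
So the shot-blast cabinet must be reduced from 99 to 95.56 dB: IL = 3.44 dB.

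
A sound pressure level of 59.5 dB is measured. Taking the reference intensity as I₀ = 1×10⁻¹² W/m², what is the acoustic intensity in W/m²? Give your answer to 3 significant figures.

8.91e-07 W/m²

L = 10·log₁₀(I/I₀) ⇒ I = I₀·10^(L/10) = 10⁻¹² × 10^5.95.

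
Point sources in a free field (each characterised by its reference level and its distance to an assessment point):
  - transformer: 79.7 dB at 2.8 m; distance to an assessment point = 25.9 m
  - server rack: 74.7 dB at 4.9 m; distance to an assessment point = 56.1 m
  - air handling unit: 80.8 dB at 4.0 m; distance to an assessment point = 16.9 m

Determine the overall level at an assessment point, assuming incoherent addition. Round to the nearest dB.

First find each source's level at the receiver (point-source: −20·log₁₀(r/r_ref)), then combine on an intensity basis.
transformer: 79.7 − 20·log₁₀(25.9/2.8) = 79.7 − 19.32 = 60.38 dB.
server rack: 74.7 − 20·log₁₀(56.1/4.9) = 74.7 − 21.18 = 53.52 dB.
air handling unit: 80.8 − 20·log₁₀(16.9/4.0) = 80.8 − 12.52 = 68.28 dB.
Σ 10^(L/10) = 8.051e+06 → L_total = 10·log₁₀(8.051e+06) = 69.06 dB.

69 dB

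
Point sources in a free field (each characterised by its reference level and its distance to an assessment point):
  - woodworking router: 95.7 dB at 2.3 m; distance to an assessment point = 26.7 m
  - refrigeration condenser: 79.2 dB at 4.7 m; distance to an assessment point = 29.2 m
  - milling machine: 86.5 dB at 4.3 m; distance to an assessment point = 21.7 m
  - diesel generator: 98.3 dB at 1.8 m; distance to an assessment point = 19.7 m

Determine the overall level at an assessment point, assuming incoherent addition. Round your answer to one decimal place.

80.2 dB

First find each source's level at the receiver (point-source: −20·log₁₀(r/r_ref)), then combine on an intensity basis.
woodworking router: 95.7 − 20·log₁₀(26.7/2.3) = 95.7 − 21.30 = 74.40 dB.
refrigeration condenser: 79.2 − 20·log₁₀(29.2/4.7) = 79.2 − 15.87 = 63.33 dB.
milling machine: 86.5 − 20·log₁₀(21.7/4.3) = 86.5 − 14.06 = 72.44 dB.
diesel generator: 98.3 − 20·log₁₀(19.7/1.8) = 98.3 − 20.78 = 77.52 dB.
Σ 10^(L/10) = 1.037e+08 → L_total = 10·log₁₀(1.037e+08) = 80.16 dB.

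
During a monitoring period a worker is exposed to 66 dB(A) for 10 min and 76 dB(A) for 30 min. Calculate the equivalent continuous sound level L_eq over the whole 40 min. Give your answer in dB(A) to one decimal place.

74.9 dB(A)

L_eq = 10·log₁₀[(1/T)·Σ tᵢ·10^(Lᵢ/10)] with T = 40 min.
Σ tᵢ·10^(Lᵢ/10) = 10·10^(66/10) + 30·10^(76/10) = 1.234e+09.
L_eq = 10·log₁₀(1.234e+09/40) = 74.89 dB(A).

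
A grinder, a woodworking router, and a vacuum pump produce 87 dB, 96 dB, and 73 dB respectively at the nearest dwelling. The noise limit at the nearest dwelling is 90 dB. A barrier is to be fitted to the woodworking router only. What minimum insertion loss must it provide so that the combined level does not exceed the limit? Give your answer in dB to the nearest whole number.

Everything except the woodworking router sums to 10^(87/10) + 10^(73/10) = 5.211e+08 in linear terms, 87.17 dB.
To meet 90 dB overall, the treated woodworking router may contribute at most 10^(90/10) − 5.211e+08 = 4.789e+08, i.e. 86.80 dB.
So the woodworking router must be reduced from 96 to 86.80 dB: IL = 9.20 dB.

9 dB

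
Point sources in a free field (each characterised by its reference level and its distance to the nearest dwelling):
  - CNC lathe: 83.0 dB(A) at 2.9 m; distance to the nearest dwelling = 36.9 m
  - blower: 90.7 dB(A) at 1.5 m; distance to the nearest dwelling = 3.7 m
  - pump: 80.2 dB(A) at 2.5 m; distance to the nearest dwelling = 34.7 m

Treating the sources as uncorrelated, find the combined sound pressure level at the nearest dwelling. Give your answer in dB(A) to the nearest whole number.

83 dB(A)

Propagate each source to the receiver with L = L_ref − 20·log₁₀(r/r_ref), then add intensities.
CNC lathe: 83.0 − 20·log₁₀(36.9/2.9) = 83.0 − 22.09 = 60.91 dB(A).
blower: 90.7 − 20·log₁₀(3.7/1.5) = 90.7 − 7.84 = 82.86 dB(A).
pump: 80.2 − 20·log₁₀(34.7/2.5) = 80.2 − 22.85 = 57.35 dB(A).
Σ 10^(L/10) = 1.949e+08 → L_total = 10·log₁₀(1.949e+08) = 82.90 dB(A).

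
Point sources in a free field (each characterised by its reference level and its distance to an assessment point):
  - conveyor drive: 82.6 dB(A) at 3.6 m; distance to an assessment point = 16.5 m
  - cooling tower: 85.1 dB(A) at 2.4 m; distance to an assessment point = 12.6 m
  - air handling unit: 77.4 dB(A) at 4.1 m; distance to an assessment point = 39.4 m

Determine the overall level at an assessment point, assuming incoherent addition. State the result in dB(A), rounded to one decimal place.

73.2 dB(A)

Apply inverse-square spreading to bring every level to the receiver, then sum 10^(L/10).
conveyor drive: 82.6 − 20·log₁₀(16.5/3.6) = 82.6 − 13.22 = 69.38 dB(A).
cooling tower: 85.1 − 20·log₁₀(12.6/2.4) = 85.1 − 14.40 = 70.70 dB(A).
air handling unit: 77.4 − 20·log₁₀(39.4/4.1) = 77.4 − 19.65 = 57.75 dB(A).
Σ 10^(L/10) = 2.100e+07 → L_total = 10·log₁₀(2.100e+07) = 73.22 dB(A).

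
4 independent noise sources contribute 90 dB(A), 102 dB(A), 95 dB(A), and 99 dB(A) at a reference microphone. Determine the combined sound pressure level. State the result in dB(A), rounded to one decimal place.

For uncorrelated sources the intensities add, so convert each level to linear form, sum, and take 10·log₁₀ of the total.
Σ 10^(L/10) = 10^(90/10) + 10^(102/10) + 10^(95/10) + 10^(99/10) = 2.795e+10.
L_total = 10·log₁₀(2.795e+10) = 104.46 dB(A).

104.5 dB(A)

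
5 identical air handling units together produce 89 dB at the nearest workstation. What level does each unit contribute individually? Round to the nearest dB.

Dividing the total intensity by 5 lowers the level by 10·log₁₀ 5 = 6.990 dB: L₁ = 89 − 6.990.

82 dB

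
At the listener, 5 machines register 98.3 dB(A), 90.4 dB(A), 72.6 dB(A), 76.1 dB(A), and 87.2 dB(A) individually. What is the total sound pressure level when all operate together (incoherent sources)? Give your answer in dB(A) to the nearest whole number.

99 dB(A)

For uncorrelated sources the intensities add, so convert each level to linear form, sum, and take 10·log₁₀ of the total.
Σ 10^(L/10) = 10^(98.3/10) + 10^(90.4/10) + 10^(72.6/10) + 10^(76.1/10) + 10^(87.2/10) = 8.441e+09.
L_total = 10·log₁₀(8.441e+09) = 99.26 dB(A).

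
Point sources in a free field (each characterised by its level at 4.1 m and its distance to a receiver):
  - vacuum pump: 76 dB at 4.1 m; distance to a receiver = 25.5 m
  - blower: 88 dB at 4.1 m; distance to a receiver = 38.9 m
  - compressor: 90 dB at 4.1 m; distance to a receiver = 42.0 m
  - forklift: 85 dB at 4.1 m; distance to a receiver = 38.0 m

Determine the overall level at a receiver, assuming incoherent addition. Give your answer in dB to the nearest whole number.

73 dB

First find each source's level at the receiver (point-source: −20·log₁₀(r/r_ref)), then combine on an intensity basis.
vacuum pump: 76 − 20·log₁₀(25.5/4.1) = 76 − 15.88 = 60.12 dB.
blower: 88 − 20·log₁₀(38.9/4.1) = 88 − 19.54 = 68.46 dB.
compressor: 90 − 20·log₁₀(42.0/4.1) = 90 − 20.21 = 69.79 dB.
forklift: 85 − 20·log₁₀(38.0/4.1) = 85 − 19.34 = 65.66 dB.
Σ 10^(L/10) = 2.125e+07 → L_total = 10·log₁₀(2.125e+07) = 73.27 dB.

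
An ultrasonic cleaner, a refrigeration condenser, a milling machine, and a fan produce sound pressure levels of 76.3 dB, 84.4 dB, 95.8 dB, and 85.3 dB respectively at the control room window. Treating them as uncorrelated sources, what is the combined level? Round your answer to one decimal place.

96.5 dB

Incoherent sources combine by intensity addition: L_total = 10·log₁₀(Σ 10^(L_i/10)).
Σ 10^(L/10) = 10^(76.3/10) + 10^(84.4/10) + 10^(95.8/10) + 10^(85.3/10) = 4.459e+09.
L_total = 10·log₁₀(4.459e+09) = 96.49 dB.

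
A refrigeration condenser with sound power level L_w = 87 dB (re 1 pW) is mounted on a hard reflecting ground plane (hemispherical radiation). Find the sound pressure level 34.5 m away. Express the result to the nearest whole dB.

Free-field hemispherical radiation: L_p = L_w − 10·log₁₀(2π·r²), r = 34.5 m.
2π·r² = 7479 m², 10·log₁₀ of that is 38.738 dB.
L_p = 87 − 38.738 = 48.26 dB.

48 dB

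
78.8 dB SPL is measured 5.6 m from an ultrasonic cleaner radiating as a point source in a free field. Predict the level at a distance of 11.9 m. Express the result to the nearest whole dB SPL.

For a point source, L₂ = L₁ − 20·log₁₀(r₂/r₁).
L₂ = 78.8 − 20·log₁₀(11.9/5.6) = 78.8 − 6.547 = 72.25 dB SPL.

72 dB SPL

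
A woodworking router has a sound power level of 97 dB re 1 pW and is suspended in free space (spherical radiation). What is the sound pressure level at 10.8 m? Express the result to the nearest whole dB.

L_p = L_w − 10·log₁₀(4π·r²) with r = 10.8 m.
4π·r² = 1466 m², 10·log₁₀ of that is 31.661 dB.
L_p = 97 − 31.661 = 65.34 dB.

65 dB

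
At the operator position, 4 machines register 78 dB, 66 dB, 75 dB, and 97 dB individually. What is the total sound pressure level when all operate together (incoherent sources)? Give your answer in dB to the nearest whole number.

97 dB

Incoherent sources combine by intensity addition: L_total = 10·log₁₀(Σ 10^(L_i/10)).
Σ 10^(L/10) = 10^(78/10) + 10^(66/10) + 10^(75/10) + 10^(97/10) = 5.111e+09.
L_total = 10·log₁₀(5.111e+09) = 97.08 dB.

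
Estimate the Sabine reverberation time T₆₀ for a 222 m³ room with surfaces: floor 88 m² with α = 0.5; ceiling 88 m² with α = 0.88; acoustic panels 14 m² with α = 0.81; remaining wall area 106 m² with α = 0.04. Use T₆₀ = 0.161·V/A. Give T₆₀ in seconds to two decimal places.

0.26 s

Summing Sᵢαᵢ: 88·0.5 + 88·0.88 + 14·0.81 + 106·0.04 = 137.02 m².
T₆₀ = 0.161 × 222 / 137.02 = 0.261 s.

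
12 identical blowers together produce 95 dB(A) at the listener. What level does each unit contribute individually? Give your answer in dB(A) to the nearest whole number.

12 equal contributions raise the level by 10·log₁₀ 12 = 10.792 dB, so each unit alone gives 95 − 10.792.

84 dB(A)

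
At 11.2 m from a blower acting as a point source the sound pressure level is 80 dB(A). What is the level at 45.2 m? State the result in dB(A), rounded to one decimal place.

For a point source, L₂ = L₁ − 20·log₁₀(r₂/r₁).
L₂ = 80 − 20·log₁₀(45.2/11.2) = 80 − 12.118 = 67.88 dB(A).

67.9 dB(A)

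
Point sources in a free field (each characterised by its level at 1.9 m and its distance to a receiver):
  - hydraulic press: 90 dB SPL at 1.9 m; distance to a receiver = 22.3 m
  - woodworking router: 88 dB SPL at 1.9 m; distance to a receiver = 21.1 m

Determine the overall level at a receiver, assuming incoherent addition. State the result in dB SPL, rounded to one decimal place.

70.9 dB SPL

Apply inverse-square spreading to bring every level to the receiver, then sum 10^(L/10).
hydraulic press: 90 − 20·log₁₀(22.3/1.9) = 90 − 21.39 = 68.61 dB SPL.
woodworking router: 88 − 20·log₁₀(21.1/1.9) = 88 − 20.91 = 67.09 dB SPL.
Σ 10^(L/10) = 1.238e+07 → L_total = 10·log₁₀(1.238e+07) = 70.93 dB SPL.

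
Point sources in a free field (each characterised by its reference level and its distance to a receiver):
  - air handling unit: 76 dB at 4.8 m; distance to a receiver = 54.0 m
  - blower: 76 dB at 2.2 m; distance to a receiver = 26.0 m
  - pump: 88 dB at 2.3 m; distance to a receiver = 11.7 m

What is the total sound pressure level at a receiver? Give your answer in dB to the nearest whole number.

74 dB

Propagate each source to the receiver with L = L_ref − 20·log₁₀(r/r_ref), then add intensities.
air handling unit: 76 − 20·log₁₀(54.0/4.8) = 76 − 21.02 = 54.98 dB.
blower: 76 − 20·log₁₀(26.0/2.2) = 76 − 21.45 = 54.55 dB.
pump: 88 − 20·log₁₀(11.7/2.3) = 88 − 14.13 = 73.87 dB.
Σ 10^(L/10) = 2.498e+07 → L_total = 10·log₁₀(2.498e+07) = 73.98 dB.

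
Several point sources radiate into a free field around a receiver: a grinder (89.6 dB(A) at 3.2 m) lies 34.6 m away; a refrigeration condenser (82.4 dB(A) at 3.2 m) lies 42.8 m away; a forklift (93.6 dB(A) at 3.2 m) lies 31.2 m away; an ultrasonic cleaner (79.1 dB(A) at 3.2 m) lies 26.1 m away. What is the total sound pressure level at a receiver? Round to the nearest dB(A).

75 dB(A)

Propagate each source to the receiver with L = L_ref − 20·log₁₀(r/r_ref), then add intensities.
grinder: 89.6 − 20·log₁₀(34.6/3.2) = 89.6 − 20.68 = 68.92 dB(A).
refrigeration condenser: 82.4 − 20·log₁₀(42.8/3.2) = 82.4 − 22.53 = 59.87 dB(A).
forklift: 93.6 − 20·log₁₀(31.2/3.2) = 93.6 − 19.78 = 73.82 dB(A).
ultrasonic cleaner: 79.1 − 20·log₁₀(26.1/3.2) = 79.1 − 18.23 = 60.87 dB(A).
Σ 10^(L/10) = 3.409e+07 → L_total = 10·log₁₀(3.409e+07) = 75.33 dB(A).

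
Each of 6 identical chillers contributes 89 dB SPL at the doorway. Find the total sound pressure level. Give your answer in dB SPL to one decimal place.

L_total = L₁ + 10·log₁₀ N for N identical incoherent sources.
L_total = 89 + 10·log₁₀(6) = 89 + 7.782 = 96.78 dB SPL.

96.8 dB SPL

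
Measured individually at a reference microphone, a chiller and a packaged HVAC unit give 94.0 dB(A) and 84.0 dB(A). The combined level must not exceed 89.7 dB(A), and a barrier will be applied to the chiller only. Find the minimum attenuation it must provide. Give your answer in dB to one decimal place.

5.7 dB

Everything except the chiller sums to 10^(84.0/10) = 2.512e+08 in linear terms, 84.00 dB(A).
To meet 89.7 dB(A) overall, the treated chiller may contribute at most 10^(89.7/10) − 2.512e+08 = 6.821e+08, i.e. 88.34 dB(A).
Required insertion loss = 94.0 − 88.34 = 5.66 dB.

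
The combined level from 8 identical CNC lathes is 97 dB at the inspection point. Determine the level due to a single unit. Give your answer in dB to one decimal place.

Dividing the total intensity by 8 lowers the level by 10·log₁₀ 8 = 9.031 dB: L₁ = 97 − 9.031.

88.0 dB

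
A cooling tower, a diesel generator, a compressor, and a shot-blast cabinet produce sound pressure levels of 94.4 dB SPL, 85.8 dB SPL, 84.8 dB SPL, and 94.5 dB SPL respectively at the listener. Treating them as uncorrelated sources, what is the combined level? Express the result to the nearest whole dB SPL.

98 dB SPL

For uncorrelated sources the intensities add, so convert each level to linear form, sum, and take 10·log₁₀ of the total.
Σ 10^(L/10) = 10^(94.4/10) + 10^(85.8/10) + 10^(84.8/10) + 10^(94.5/10) = 6.255e+09.
L_total = 10·log₁₀(6.255e+09) = 97.96 dB SPL.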